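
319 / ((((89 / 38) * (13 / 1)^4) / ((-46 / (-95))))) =29348 / 12709645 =0.00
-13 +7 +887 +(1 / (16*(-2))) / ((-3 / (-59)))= 84517 / 96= 880.39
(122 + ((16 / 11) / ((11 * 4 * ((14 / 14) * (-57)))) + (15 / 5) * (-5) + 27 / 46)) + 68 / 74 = 108.51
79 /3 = 26.33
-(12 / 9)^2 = -16 / 9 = -1.78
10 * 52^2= 27040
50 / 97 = 0.52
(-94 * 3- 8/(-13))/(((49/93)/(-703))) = 239156382/637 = 375441.73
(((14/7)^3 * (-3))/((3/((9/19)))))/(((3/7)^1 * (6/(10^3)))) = -28000/19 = -1473.68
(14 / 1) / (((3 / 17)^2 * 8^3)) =2023 / 2304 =0.88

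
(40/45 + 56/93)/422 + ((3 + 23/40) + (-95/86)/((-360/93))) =782476217/202509360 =3.86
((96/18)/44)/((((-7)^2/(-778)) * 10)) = -1556/8085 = -0.19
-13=-13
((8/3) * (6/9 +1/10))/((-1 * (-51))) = 92/2295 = 0.04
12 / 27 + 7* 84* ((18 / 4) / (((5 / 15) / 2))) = 142888 / 9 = 15876.44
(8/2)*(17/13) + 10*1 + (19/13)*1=217/13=16.69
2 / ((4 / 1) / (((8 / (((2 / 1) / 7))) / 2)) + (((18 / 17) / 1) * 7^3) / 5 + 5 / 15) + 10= 1311160 / 130759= 10.03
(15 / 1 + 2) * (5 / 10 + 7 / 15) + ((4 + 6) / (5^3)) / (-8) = 4927 / 300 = 16.42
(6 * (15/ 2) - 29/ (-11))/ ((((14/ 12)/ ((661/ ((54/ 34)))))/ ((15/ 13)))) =58881880/ 3003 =19607.69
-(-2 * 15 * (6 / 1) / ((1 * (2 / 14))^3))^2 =-3811827600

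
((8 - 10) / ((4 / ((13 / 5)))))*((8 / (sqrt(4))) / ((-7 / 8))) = 208 / 35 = 5.94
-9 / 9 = -1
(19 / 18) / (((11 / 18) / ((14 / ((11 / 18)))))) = 4788 / 121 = 39.57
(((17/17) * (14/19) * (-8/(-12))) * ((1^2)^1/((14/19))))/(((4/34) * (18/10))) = 85/27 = 3.15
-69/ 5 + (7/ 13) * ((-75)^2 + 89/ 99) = 19404937/ 6435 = 3015.53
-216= -216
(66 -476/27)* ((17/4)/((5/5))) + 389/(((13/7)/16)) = 2496985/702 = 3556.96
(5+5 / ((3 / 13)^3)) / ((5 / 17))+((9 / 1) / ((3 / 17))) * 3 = 41939 / 27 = 1553.30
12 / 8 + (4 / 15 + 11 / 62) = 904 / 465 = 1.94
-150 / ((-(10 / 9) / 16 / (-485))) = -1047600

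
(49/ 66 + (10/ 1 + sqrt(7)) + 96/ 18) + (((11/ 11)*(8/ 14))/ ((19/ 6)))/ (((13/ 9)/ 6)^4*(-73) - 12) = sqrt(7) + 14679446027921/ 913979624250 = 18.71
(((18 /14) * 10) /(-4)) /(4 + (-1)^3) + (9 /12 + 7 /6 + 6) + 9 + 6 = 1835 /84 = 21.85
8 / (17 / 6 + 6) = 48 / 53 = 0.91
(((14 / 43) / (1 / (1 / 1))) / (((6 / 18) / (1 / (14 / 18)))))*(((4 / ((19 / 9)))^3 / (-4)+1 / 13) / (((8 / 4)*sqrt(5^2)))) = -3908871 / 19170905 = -0.20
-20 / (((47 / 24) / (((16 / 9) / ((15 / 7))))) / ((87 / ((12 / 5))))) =-129920 / 423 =-307.14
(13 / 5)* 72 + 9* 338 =16146 / 5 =3229.20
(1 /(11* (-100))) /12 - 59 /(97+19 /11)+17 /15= 426593 /796400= 0.54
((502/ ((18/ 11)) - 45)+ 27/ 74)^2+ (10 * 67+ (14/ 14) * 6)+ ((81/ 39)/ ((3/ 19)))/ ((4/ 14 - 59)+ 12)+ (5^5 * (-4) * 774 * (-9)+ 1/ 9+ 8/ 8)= 54771895477365661/ 628518852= 87144395.59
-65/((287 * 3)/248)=-16120/861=-18.72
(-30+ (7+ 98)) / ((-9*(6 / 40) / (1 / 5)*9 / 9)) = -11.11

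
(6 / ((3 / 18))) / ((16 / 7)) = 63 / 4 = 15.75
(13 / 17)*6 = 78 / 17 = 4.59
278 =278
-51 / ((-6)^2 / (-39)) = 221 / 4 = 55.25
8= 8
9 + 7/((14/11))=29/2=14.50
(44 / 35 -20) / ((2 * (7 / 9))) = -2952 / 245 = -12.05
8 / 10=4 / 5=0.80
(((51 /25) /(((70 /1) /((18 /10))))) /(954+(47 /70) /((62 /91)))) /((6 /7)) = 0.00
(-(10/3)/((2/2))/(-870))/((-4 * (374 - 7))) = -1/383148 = -0.00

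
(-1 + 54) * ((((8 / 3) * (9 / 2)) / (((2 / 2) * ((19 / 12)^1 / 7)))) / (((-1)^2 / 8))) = 427392 / 19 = 22494.32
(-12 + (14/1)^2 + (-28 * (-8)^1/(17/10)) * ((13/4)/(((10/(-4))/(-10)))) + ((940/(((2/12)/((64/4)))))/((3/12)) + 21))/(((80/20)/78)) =240588075/34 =7076119.85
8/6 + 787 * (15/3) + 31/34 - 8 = 3929.25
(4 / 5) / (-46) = -2 / 115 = -0.02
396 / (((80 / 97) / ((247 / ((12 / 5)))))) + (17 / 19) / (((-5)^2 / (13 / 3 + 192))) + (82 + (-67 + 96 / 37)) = 2195138609 / 44400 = 49440.06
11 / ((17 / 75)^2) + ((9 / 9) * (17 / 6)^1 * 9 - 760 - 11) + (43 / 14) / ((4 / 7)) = -1216169 / 2312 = -526.02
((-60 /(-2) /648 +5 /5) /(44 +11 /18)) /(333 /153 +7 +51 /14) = 119 /65043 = 0.00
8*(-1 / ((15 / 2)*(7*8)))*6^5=-5184 / 35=-148.11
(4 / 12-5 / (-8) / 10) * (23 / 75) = 437 / 3600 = 0.12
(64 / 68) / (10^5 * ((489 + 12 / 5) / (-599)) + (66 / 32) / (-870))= -44469760 / 3876163312013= -0.00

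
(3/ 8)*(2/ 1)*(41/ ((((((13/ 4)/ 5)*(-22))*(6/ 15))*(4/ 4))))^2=3151875/ 81796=38.53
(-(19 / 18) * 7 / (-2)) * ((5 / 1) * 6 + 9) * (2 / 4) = 1729 / 24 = 72.04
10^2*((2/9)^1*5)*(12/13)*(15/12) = 5000/39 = 128.21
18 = 18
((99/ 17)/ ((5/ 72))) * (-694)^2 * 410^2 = 115420869336960/ 17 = 6789462902174.12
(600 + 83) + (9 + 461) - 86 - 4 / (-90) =48017 / 45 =1067.04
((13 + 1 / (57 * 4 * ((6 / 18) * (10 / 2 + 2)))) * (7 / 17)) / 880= 0.01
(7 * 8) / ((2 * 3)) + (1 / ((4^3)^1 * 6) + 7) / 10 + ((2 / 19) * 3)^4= 1675371483 / 166810880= 10.04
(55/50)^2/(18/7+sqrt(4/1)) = 847/3200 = 0.26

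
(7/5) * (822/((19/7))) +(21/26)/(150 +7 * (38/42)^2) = 10274479593/24233170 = 423.98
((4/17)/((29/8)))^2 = 1024/243049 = 0.00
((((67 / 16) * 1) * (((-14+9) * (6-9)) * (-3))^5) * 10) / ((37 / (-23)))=1421789203125 / 296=4803341902.45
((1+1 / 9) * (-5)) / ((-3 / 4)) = 200 / 27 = 7.41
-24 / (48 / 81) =-81 / 2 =-40.50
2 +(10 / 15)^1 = 8 / 3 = 2.67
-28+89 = 61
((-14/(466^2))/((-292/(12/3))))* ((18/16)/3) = 21/63409552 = 0.00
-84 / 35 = -12 / 5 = -2.40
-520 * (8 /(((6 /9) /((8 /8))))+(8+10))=-15600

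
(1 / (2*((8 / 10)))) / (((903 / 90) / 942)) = 58.68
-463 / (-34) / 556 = 463 / 18904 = 0.02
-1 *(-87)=87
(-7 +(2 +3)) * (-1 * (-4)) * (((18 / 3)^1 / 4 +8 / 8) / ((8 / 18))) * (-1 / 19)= 45 / 19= 2.37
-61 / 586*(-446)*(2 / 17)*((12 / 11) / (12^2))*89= 1210667 / 328746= 3.68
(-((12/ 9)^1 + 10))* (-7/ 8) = 119/ 12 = 9.92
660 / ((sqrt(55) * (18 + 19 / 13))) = 4.57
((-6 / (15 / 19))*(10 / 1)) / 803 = -76 / 803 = -0.09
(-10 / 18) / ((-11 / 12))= 20 / 33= 0.61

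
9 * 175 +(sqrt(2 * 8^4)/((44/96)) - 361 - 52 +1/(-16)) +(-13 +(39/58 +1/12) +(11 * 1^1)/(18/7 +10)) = 1536 * sqrt(2)/11 +1601591/1392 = 1348.04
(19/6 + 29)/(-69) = -193/414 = -0.47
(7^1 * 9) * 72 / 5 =4536 / 5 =907.20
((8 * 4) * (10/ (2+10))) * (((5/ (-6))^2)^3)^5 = 4656612873077392578125/ 41451359947637504606208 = 0.11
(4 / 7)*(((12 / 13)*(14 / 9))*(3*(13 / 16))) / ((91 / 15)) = 0.33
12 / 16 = 3 / 4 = 0.75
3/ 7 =0.43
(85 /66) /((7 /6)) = 85 /77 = 1.10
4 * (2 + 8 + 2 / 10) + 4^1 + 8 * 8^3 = 20704 / 5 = 4140.80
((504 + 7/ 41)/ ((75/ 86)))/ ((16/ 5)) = 888853/ 4920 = 180.66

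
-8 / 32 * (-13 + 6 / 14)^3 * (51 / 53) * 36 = 312795648 / 18179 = 17206.43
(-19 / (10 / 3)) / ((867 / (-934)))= 8873 / 1445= 6.14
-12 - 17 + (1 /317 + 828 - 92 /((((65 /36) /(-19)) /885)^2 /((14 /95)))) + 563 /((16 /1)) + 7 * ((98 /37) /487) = -90809361125857213199 /77226550960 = -1175882646.54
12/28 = 3/7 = 0.43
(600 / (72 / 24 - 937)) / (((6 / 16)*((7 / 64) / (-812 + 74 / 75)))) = 124571648 / 9807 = 12702.32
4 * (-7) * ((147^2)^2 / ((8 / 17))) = -55566916839 / 2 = -27783458419.50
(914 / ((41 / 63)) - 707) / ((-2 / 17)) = -486115 / 82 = -5928.23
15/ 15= 1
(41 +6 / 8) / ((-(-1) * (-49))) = -167 / 196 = -0.85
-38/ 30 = -19/ 15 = -1.27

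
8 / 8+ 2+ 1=4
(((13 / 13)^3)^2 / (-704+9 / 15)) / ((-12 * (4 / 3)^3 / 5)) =225 / 900352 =0.00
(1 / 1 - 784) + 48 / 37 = -28923 / 37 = -781.70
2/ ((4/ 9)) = 9/ 2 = 4.50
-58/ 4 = -29/ 2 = -14.50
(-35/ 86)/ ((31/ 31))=-35/ 86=-0.41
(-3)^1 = -3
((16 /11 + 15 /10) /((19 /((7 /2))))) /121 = 455 /101156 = 0.00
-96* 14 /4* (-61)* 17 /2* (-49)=-8536584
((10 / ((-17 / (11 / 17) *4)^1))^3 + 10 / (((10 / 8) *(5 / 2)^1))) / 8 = 3088776957 / 7724022080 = 0.40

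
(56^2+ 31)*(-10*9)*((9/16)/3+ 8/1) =-18669465/8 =-2333683.12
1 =1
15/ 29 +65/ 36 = 2425/ 1044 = 2.32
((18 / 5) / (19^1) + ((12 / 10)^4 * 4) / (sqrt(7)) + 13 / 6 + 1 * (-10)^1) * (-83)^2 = -31061.61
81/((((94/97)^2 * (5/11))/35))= 58683933/8836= 6641.46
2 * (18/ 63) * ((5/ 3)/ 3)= 20/ 63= 0.32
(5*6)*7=210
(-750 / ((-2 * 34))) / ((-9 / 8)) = -9.80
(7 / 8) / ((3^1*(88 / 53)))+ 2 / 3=593 / 704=0.84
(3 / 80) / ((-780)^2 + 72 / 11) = 11 / 178465920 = 0.00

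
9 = 9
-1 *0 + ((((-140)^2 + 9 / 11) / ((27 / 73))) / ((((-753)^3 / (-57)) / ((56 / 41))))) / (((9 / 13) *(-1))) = -0.01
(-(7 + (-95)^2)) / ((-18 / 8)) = 36128 / 9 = 4014.22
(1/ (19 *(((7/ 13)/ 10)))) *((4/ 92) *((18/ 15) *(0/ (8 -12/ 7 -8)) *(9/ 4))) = 0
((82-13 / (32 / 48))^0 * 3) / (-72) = -1 / 24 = -0.04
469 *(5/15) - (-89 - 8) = 760/3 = 253.33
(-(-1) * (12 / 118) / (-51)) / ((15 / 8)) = -16 / 15045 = -0.00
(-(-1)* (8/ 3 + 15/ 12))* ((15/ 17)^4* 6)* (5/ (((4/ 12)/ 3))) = 107071875/ 167042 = 640.99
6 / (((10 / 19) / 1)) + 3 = 72 / 5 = 14.40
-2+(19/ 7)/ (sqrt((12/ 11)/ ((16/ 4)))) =-2+19*sqrt(33)/ 21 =3.20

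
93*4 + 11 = 383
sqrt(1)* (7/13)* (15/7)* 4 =60/13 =4.62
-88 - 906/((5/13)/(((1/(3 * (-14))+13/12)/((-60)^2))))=-22350707/252000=-88.69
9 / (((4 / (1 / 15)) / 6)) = 9 / 10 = 0.90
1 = 1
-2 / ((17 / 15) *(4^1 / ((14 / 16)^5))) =-252105 / 1114112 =-0.23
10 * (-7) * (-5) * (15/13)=5250/13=403.85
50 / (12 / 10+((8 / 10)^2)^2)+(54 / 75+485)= 6498554 / 12575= 516.78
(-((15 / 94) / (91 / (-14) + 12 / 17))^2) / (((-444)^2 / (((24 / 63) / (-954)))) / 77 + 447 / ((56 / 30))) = 0.00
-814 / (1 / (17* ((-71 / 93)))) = 982498 / 93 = 10564.49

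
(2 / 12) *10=5 / 3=1.67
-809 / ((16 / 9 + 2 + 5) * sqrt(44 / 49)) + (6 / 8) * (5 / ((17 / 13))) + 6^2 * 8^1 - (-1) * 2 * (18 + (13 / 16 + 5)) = 46035 / 136 - 50967 * sqrt(11) / 1738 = 241.23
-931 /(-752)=931 /752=1.24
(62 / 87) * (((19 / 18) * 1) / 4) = 589 / 3132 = 0.19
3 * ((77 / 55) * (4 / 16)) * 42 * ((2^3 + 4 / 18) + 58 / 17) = 8722 / 17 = 513.06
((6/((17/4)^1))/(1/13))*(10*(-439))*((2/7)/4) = -684840/119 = -5754.96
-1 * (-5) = 5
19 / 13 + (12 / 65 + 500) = 32607 / 65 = 501.65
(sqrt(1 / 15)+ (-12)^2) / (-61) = -144 / 61-sqrt(15) / 915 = -2.36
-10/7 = -1.43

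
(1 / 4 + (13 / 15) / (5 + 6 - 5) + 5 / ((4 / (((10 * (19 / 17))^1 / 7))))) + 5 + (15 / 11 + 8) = 3947549 / 235620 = 16.75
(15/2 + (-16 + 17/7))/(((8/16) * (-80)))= 17/112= 0.15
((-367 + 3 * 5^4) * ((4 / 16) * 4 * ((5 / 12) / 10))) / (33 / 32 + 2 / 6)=6032 / 131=46.05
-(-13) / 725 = 13 / 725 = 0.02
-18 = -18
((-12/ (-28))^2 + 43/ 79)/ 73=2818/ 282583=0.01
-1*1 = -1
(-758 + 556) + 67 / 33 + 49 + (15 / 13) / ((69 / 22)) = -1485988 / 9867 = -150.60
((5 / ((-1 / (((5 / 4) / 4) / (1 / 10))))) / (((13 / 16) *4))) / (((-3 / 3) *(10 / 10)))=125 / 26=4.81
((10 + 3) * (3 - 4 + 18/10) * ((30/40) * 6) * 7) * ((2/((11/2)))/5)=6552/275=23.83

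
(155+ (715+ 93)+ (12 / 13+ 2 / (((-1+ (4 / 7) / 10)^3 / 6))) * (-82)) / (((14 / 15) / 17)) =37544.72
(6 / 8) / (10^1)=3 / 40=0.08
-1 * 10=-10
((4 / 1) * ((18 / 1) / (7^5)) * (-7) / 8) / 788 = -9 / 1891988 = -0.00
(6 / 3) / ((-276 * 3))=-1 / 414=-0.00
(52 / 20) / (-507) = -1 / 195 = -0.01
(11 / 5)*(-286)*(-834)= 524752.80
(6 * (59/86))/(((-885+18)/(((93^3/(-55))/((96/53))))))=838408113/21871520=38.33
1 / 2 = 0.50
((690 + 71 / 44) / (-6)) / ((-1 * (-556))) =-30431 / 146784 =-0.21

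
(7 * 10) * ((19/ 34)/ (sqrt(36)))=665/ 102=6.52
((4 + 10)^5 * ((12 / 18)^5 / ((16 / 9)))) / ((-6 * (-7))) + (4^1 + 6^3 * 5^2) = 514556 / 81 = 6352.54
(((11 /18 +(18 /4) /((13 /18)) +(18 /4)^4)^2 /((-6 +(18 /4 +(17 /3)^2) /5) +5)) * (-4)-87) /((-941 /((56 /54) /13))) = 21335169800987 /2286800125272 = 9.33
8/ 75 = 0.11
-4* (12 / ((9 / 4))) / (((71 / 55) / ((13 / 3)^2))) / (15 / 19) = -2260544 / 5751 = -393.07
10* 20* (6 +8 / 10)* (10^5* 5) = 680000000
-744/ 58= -372/ 29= -12.83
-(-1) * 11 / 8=11 / 8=1.38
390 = 390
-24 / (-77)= 24 / 77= 0.31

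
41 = 41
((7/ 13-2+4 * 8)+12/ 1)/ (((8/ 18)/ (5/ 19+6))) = 592263/ 988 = 599.46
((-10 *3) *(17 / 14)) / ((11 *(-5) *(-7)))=-51 / 539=-0.09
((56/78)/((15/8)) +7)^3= 80565593759/200201625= 402.42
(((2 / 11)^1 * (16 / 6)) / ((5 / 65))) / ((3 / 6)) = 416 / 33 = 12.61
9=9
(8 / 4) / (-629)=-0.00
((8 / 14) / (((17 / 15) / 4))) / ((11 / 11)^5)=240 / 119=2.02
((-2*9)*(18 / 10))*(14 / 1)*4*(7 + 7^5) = -152536608 / 5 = -30507321.60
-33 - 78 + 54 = -57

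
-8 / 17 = -0.47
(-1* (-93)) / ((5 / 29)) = 2697 / 5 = 539.40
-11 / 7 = -1.57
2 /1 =2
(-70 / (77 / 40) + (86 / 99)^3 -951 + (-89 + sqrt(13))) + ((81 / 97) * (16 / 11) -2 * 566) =-2202.89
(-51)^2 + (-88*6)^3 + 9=-147195342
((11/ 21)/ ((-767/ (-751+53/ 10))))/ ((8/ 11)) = 902297/ 1288560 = 0.70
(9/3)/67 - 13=-868/67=-12.96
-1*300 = -300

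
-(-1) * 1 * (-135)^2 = 18225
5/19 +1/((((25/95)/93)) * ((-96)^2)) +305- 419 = -33181769/291840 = -113.70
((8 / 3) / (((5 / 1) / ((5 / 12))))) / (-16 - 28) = -1 / 198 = -0.01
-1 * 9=-9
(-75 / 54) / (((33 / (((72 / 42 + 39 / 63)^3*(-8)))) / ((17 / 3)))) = 583100 / 24057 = 24.24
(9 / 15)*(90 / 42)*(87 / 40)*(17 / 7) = 13311 / 1960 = 6.79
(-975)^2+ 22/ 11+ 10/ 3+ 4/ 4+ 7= 2851915/ 3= 950638.33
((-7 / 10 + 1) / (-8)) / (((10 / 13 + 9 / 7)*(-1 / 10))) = 273 / 1496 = 0.18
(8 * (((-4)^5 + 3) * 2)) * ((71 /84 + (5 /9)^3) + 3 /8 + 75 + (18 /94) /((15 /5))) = -299556043834 /239841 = -1248977.63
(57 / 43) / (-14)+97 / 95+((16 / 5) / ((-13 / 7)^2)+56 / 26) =38738003 / 9665110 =4.01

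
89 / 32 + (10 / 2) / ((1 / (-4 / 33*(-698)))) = 449657 / 1056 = 425.81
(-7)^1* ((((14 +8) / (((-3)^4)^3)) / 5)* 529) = -81466 / 2657205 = -0.03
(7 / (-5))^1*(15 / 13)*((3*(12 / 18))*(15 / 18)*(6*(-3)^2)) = -1890 / 13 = -145.38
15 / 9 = 1.67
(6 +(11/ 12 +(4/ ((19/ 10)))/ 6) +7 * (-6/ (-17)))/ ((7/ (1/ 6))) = 37745/ 162792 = 0.23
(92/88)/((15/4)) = 46/165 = 0.28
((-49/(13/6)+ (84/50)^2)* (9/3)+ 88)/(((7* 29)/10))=465092/329875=1.41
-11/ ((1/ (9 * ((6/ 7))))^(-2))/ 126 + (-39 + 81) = 2204419/ 52488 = 42.00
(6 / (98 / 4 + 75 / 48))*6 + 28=4084 / 139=29.38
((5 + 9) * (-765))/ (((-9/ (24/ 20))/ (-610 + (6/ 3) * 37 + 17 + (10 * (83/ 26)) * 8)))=-4893756/ 13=-376442.77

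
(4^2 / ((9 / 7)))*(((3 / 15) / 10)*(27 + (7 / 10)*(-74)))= -6944 / 1125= -6.17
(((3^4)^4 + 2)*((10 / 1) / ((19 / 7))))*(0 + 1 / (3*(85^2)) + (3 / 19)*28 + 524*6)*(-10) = -4329088321631276 / 867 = -4993181455168.72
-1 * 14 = -14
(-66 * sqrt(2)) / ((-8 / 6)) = 99 * sqrt(2) / 2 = 70.00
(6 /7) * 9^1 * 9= 486 /7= 69.43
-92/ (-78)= 46/ 39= 1.18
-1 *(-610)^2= -372100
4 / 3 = 1.33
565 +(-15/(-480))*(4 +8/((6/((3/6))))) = 27127/48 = 565.15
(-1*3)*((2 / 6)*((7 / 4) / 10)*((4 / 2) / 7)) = -1 / 20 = -0.05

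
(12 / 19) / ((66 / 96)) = 192 / 209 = 0.92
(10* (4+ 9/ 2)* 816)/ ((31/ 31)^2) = 69360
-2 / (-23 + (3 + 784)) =-1 / 382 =-0.00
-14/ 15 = -0.93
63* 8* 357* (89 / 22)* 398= 3186704808 / 11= 289700437.09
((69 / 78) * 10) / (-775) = -23 / 2015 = -0.01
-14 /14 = -1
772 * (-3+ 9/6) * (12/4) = -3474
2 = 2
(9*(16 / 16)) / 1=9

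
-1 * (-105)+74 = 179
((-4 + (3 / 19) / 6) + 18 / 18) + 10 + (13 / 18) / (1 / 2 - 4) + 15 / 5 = 9.82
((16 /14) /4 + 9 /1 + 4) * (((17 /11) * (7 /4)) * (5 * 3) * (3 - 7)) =-23715 /11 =-2155.91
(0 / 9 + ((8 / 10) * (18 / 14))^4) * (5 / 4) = 419904 / 300125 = 1.40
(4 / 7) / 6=2 / 21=0.10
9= 9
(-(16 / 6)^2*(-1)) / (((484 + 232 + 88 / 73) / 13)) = 15184 / 117801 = 0.13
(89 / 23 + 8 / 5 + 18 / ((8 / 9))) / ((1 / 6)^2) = 106479 / 115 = 925.90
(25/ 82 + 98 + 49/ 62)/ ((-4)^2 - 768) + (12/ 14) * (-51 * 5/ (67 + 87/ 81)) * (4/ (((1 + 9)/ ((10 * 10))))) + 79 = -152372700903/ 3074304968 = -49.56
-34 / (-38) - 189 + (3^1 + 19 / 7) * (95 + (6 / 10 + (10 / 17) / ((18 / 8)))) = 7319014 / 20349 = 359.67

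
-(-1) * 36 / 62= 18 / 31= 0.58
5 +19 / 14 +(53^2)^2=7890487.36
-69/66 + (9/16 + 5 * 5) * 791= 3558525/176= 20218.89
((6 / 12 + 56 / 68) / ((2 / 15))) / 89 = 675 / 6052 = 0.11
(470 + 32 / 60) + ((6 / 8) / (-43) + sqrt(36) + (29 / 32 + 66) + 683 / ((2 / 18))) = 138090313 / 20640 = 6690.42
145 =145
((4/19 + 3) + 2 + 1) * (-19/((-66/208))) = 12272/33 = 371.88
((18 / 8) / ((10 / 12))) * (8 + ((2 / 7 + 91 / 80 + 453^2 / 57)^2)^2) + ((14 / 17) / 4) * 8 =989810362476940634755722029736619 / 2178790300467200000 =454293541817537.32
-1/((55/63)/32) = -2016/55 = -36.65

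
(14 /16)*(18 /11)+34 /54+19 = 25021 /1188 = 21.06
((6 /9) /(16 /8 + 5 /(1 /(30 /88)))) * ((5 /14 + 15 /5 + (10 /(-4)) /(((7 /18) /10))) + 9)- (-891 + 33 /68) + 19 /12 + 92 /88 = 1131440575 /1280202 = 883.80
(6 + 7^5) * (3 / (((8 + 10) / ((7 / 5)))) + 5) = 2639641 / 30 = 87988.03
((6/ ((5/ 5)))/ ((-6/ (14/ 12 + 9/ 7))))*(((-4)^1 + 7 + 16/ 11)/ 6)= -721/ 396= -1.82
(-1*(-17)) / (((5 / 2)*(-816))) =-1 / 120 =-0.01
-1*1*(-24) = 24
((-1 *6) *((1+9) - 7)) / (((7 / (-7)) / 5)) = 90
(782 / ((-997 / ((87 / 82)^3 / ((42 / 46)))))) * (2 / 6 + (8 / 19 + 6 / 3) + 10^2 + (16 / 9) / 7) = -27043642484377 / 255891818588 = -105.68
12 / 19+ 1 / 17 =0.69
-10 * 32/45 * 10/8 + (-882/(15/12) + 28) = -30892/45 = -686.49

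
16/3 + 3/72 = 43/8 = 5.38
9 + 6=15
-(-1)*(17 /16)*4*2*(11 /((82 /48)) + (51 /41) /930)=1391569 /25420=54.74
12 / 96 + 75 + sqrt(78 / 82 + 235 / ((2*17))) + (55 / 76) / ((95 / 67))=sqrt(15279634) / 1394 + 218435 / 2888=78.44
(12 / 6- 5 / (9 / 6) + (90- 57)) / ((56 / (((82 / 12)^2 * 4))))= 159695 / 1512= 105.62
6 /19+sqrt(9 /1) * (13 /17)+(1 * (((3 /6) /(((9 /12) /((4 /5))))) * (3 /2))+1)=7122 /1615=4.41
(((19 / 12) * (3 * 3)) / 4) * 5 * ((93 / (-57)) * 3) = -1395 / 16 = -87.19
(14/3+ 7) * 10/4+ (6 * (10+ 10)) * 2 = 1615/6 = 269.17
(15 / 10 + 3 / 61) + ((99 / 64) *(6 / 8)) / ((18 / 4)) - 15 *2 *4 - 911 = -8035939 / 7808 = -1029.19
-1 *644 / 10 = -64.40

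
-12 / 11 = -1.09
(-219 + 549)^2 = 108900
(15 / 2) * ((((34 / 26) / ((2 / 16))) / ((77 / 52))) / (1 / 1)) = 4080 / 77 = 52.99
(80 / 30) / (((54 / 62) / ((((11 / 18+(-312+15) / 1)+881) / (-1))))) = -1304852 / 729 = -1789.92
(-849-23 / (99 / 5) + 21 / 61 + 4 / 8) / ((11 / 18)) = -10258055 / 7381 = -1389.79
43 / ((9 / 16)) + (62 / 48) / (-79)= 434723 / 5688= 76.43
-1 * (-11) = 11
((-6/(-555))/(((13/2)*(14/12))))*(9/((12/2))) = 0.00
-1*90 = -90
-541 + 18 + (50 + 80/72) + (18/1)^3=48241/9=5360.11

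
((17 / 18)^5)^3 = 2862423051509815793 / 6746640616477458432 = 0.42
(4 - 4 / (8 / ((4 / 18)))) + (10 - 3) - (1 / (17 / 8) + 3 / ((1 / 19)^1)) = -7127 / 153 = -46.58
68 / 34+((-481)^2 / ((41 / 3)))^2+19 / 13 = 6262765817202 / 21853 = 286586089.65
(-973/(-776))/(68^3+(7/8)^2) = 7784/1951998609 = 0.00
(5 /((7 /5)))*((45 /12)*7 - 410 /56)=6625 /98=67.60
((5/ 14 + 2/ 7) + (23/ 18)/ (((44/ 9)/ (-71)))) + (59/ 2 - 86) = -45839/ 616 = -74.41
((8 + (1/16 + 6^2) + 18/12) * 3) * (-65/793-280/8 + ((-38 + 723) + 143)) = 6611301/61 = 108381.98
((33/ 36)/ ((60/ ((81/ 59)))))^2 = 9801/ 22278400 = 0.00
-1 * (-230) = 230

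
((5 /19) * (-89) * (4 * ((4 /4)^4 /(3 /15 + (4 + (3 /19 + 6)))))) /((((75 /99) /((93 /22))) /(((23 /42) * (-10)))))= 317285 /1148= 276.38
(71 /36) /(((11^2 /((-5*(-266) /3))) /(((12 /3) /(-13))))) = -94430 /42471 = -2.22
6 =6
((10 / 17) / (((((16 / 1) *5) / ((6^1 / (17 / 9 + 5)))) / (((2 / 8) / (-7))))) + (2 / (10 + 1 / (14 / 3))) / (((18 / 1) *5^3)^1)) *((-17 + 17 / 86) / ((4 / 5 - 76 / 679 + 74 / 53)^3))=1522873851951294463145 / 5791812479216510483962368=0.00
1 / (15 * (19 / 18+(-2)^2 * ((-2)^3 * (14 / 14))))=-6 / 2785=-0.00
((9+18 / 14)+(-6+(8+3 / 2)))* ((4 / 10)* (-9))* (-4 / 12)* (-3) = -1737 / 35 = -49.63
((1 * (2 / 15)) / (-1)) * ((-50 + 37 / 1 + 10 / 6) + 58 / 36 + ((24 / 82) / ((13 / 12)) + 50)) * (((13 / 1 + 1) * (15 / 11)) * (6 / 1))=-10892476 / 17589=-619.28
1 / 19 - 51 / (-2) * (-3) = -2905 / 38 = -76.45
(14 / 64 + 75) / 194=2407 / 6208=0.39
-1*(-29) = 29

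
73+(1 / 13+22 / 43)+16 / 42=868328 / 11739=73.97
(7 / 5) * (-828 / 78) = -14.86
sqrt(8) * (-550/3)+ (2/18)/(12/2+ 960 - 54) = 1/8208 - 1100 * sqrt(2)/3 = -518.54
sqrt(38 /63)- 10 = -10 + sqrt(266) /21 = -9.22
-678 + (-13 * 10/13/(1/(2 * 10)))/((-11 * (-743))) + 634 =-359812/8173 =-44.02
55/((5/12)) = 132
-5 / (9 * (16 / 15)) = -25 / 48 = -0.52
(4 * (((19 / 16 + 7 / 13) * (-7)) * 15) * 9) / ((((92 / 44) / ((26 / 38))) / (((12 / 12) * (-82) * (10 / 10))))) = 153004005 / 874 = 175061.79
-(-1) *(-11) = -11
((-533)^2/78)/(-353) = -21853/2118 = -10.32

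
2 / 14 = 1 / 7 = 0.14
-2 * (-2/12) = 1/3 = 0.33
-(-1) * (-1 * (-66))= 66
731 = 731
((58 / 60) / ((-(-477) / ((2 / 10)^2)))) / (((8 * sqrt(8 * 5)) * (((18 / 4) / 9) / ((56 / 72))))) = 203 * sqrt(10) / 257580000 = 0.00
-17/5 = -3.40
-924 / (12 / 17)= -1309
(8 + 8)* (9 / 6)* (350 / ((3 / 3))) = 8400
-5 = -5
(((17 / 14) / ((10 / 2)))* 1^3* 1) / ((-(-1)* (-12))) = -17 / 840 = -0.02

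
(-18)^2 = 324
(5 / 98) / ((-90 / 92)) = -23 / 441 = -0.05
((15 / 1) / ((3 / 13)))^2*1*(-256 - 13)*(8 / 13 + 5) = -6382025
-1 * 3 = -3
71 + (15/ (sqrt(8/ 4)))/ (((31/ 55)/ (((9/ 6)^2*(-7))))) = 71- 51975*sqrt(2)/ 248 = -225.39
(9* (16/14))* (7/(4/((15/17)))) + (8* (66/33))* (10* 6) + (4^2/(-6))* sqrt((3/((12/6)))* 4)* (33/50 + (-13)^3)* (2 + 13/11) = 16590/17 + 3074876* sqrt(6)/165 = 46623.62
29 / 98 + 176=17277 / 98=176.30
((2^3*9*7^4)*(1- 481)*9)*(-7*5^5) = 16336404000000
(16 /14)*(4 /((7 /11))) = 352 /49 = 7.18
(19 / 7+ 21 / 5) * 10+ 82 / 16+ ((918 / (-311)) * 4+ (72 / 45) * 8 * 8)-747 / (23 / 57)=-3377589549 / 2002840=-1686.40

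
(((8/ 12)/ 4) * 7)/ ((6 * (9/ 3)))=7/ 108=0.06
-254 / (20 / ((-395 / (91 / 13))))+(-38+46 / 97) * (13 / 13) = 679.12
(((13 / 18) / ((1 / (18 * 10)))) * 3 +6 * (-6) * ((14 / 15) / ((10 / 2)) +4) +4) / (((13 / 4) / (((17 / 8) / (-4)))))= -51697 / 1300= -39.77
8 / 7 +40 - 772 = -5116 / 7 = -730.86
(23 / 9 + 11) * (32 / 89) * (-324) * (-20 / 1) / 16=175680 / 89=1973.93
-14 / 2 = -7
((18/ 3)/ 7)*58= 348/ 7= 49.71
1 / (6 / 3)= 1 / 2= 0.50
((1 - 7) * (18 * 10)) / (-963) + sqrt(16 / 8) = 120 / 107 + sqrt(2) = 2.54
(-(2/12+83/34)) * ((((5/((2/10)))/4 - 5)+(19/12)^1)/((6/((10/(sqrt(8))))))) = -665 * sqrt(2)/216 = -4.35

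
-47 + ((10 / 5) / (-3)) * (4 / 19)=-2687 / 57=-47.14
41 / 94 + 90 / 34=4927 / 1598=3.08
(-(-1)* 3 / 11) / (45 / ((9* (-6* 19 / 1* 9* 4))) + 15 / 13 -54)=-160056 / 31014643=-0.01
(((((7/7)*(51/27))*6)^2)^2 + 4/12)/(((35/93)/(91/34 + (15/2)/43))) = 12333485036/98685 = 124978.32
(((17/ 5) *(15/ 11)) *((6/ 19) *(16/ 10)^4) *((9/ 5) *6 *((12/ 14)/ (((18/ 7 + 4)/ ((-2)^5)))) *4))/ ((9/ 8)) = -23102226432/ 15021875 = -1537.91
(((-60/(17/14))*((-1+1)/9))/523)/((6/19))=0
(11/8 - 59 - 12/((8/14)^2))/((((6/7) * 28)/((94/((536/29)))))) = -20.00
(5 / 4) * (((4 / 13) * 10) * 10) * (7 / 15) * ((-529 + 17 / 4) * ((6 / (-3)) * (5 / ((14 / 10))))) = 2623750 / 39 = 67275.64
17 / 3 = 5.67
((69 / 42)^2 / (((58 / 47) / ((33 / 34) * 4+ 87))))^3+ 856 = 56688292613369747131271 / 7217702194121216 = 7854063.67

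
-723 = -723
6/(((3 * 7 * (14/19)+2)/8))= 228/83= 2.75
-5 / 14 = -0.36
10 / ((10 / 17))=17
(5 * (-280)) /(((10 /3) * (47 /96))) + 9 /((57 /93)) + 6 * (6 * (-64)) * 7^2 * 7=-706465863 /893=-791115.19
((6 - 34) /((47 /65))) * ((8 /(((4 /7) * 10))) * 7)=-379.49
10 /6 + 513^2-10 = 789482 /3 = 263160.67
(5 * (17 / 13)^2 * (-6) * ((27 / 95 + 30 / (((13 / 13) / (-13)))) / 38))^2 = 1030342013321481 / 3722098081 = 276817.53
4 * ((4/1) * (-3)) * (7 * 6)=-2016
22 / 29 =0.76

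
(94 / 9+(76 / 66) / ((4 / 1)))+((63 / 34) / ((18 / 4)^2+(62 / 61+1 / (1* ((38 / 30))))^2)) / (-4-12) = 18246069542903 / 1700884998648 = 10.73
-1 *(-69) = 69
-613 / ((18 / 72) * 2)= -1226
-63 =-63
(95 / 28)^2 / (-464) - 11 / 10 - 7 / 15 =-8684111 / 5456640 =-1.59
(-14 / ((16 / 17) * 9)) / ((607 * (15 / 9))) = -119 / 72840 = -0.00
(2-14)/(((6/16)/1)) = -32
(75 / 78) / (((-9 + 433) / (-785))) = -19625 / 11024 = -1.78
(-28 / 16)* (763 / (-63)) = 763 / 36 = 21.19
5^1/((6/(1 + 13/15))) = 1.56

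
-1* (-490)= 490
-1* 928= -928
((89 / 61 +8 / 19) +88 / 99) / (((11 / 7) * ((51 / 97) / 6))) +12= 32.11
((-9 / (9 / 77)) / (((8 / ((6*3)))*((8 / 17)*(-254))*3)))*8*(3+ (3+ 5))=43197 / 1016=42.52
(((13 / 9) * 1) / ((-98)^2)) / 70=13 / 6050520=0.00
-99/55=-9/5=-1.80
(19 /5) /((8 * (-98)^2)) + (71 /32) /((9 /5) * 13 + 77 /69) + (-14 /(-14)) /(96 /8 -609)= 172402011389 /1939787492160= 0.09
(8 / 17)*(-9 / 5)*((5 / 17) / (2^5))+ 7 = 8083 / 1156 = 6.99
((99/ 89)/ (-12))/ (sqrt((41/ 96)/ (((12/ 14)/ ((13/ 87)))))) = -0.34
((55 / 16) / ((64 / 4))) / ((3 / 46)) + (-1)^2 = 1649 / 384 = 4.29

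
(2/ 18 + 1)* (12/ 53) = 40/ 159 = 0.25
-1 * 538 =-538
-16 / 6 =-8 / 3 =-2.67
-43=-43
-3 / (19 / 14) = -2.21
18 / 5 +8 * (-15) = -582 / 5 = -116.40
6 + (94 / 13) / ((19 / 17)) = 3080 / 247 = 12.47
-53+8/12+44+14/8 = -79/12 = -6.58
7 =7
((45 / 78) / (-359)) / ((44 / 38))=-285 / 205348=-0.00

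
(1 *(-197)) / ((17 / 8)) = -1576 / 17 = -92.71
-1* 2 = -2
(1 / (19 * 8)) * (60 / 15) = 1 / 38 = 0.03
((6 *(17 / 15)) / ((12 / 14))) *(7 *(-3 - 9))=-3332 / 5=-666.40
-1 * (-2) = 2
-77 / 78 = -0.99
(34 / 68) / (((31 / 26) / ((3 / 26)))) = 3 / 62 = 0.05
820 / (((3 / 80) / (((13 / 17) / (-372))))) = -213200 / 4743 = -44.95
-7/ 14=-1/ 2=-0.50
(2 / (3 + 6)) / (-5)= -2 / 45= -0.04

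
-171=-171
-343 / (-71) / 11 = 343 / 781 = 0.44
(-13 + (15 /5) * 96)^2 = 75625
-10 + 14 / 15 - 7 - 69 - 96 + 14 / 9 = -8078 / 45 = -179.51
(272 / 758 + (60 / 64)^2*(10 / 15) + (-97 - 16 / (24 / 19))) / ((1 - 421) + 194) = 15822949 / 32891136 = 0.48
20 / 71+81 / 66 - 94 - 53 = -227257 / 1562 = -145.49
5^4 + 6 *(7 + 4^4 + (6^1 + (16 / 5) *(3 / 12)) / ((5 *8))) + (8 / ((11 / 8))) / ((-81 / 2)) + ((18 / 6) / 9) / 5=98185661 / 44550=2203.94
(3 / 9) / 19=1 / 57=0.02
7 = 7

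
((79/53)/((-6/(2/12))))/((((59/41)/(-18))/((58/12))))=93931/37524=2.50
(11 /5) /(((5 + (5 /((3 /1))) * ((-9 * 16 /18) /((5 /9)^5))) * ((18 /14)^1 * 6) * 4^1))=-9625 /33337224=-0.00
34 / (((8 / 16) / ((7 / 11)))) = 476 / 11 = 43.27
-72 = -72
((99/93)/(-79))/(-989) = 33/2422061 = 0.00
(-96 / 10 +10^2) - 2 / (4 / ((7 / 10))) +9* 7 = 3061 / 20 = 153.05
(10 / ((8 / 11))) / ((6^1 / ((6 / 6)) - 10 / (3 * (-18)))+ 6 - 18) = -1485 / 628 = -2.36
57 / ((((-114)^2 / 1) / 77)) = 77 / 228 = 0.34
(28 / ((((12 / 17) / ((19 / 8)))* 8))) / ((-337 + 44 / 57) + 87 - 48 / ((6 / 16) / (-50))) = 42959 / 22438016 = 0.00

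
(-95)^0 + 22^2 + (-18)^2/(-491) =484.34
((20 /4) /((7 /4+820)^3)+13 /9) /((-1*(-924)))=461681494619 /295334098869348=0.00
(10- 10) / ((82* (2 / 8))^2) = 0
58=58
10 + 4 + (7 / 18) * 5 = 287 / 18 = 15.94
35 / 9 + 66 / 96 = 659 / 144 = 4.58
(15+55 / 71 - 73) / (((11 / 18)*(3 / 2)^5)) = -260032 / 21087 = -12.33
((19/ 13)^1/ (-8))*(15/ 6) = -95/ 208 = -0.46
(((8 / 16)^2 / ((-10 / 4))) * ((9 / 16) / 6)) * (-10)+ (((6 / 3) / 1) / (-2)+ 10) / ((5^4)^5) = 286102294922163 / 3051757812500000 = 0.09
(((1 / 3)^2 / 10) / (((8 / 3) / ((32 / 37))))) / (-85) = -2 / 47175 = -0.00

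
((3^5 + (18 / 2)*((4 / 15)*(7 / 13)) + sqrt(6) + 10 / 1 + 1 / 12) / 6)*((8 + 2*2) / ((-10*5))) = -198413 / 19500 - sqrt(6) / 25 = -10.27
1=1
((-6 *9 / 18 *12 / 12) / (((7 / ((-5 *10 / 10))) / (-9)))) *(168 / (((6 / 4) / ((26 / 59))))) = -56160 / 59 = -951.86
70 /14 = 5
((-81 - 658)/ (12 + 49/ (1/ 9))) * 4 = -2956/ 453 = -6.53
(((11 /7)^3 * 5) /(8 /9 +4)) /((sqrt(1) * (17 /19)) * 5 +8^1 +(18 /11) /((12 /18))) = 75867 /285376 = 0.27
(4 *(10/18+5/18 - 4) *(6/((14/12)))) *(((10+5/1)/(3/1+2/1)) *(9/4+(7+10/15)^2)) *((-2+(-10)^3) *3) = 250958916/7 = 35851273.71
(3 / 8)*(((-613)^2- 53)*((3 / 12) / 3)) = 93929 / 8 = 11741.12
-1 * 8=-8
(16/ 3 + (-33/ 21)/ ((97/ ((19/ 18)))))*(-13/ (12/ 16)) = -1689350/ 18333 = -92.15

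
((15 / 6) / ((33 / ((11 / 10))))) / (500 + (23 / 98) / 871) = 42679 / 256074138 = 0.00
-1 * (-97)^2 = -9409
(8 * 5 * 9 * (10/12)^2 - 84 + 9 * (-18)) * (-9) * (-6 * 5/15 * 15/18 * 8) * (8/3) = 1280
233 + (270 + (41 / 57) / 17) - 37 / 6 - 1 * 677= -349081 / 1938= -180.12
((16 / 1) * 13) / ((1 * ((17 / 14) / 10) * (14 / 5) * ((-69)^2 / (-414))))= -20800 / 391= -53.20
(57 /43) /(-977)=-57 /42011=-0.00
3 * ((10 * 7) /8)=105 /4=26.25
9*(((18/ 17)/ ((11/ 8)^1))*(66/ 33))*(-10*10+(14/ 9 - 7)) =-273312/ 187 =-1461.56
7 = 7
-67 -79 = -146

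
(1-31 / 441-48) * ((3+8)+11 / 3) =-913352 / 1323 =-690.36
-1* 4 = -4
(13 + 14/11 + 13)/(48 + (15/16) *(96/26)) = 1300/2453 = 0.53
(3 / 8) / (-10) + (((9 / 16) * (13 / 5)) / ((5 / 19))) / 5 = 537 / 500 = 1.07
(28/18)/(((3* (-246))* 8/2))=-7/13284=-0.00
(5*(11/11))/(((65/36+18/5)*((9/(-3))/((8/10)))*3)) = -80/973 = -0.08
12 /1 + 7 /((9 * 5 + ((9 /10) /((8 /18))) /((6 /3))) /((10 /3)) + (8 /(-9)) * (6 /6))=1166244 /92987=12.54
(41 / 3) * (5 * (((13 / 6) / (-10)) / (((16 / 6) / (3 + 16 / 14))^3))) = -38998011 / 702464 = -55.52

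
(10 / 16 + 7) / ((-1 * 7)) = -61 / 56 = -1.09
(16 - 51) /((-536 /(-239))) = -8365 /536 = -15.61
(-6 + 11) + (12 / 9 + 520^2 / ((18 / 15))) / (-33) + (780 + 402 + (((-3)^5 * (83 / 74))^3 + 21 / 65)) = -52810786027359179 / 2607616440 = -20252513.07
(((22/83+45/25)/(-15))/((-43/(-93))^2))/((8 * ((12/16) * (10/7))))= -0.08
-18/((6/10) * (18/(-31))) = 155/3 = 51.67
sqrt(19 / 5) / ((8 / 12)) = 3 *sqrt(95) / 10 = 2.92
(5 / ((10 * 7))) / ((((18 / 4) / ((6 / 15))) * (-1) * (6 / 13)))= -13 / 945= -0.01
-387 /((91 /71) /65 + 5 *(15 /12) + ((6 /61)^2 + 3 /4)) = -511209585 /9285512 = -55.05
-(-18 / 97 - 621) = 621.19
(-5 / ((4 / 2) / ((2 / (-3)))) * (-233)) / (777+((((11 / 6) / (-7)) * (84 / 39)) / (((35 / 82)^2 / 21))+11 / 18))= -0.54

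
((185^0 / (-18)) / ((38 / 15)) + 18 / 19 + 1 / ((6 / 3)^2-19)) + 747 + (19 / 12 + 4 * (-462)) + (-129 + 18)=-114908 / 95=-1209.56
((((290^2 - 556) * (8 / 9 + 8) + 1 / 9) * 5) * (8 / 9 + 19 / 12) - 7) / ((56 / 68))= 50560797809 / 4536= 11146560.36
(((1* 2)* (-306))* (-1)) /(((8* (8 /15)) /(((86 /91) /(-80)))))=-1.69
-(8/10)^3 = -64/125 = -0.51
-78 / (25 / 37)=-2886 / 25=-115.44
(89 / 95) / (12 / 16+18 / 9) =356 / 1045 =0.34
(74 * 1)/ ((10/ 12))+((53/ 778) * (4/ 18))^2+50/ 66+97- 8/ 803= 9180366114457/ 49211859015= 186.55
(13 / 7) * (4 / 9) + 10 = 682 / 63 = 10.83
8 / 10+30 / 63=134 / 105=1.28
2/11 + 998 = 10980/11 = 998.18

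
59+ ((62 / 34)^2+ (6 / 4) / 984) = 11816161 / 189584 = 62.33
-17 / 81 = -0.21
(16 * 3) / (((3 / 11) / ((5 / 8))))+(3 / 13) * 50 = 121.54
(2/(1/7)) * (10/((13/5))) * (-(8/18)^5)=-716800/767637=-0.93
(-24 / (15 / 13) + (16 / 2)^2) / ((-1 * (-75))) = 72 / 125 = 0.58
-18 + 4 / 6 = -17.33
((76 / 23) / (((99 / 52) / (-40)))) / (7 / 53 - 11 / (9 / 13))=2094560 / 475387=4.41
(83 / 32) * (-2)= -83 / 16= -5.19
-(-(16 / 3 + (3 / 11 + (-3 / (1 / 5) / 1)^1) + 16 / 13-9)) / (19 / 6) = -14726 / 2717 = -5.42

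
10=10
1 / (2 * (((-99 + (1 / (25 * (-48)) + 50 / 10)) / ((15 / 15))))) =-600 / 112801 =-0.01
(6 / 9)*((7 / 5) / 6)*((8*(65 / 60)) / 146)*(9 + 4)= 1183 / 9855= 0.12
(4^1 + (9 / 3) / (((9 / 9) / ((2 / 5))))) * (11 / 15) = 286 / 75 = 3.81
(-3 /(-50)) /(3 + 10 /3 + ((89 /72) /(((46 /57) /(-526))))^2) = 457056 /4944734277025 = 0.00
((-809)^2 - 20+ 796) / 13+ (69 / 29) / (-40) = 50404.33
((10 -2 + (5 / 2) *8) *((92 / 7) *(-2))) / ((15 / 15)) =-736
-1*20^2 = -400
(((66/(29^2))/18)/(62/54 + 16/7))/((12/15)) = 315/198476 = 0.00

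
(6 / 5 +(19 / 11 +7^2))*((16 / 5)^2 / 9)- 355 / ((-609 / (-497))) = -9196409 / 39875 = -230.63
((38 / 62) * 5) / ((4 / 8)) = 190 / 31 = 6.13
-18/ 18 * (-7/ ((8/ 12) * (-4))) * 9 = -189/ 8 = -23.62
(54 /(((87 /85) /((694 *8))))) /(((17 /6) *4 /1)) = 749520 /29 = 25845.52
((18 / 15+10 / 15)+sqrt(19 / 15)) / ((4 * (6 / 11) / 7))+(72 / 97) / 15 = 9.65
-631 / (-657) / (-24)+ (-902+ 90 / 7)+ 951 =6823127 / 110376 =61.82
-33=-33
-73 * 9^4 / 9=-53217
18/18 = 1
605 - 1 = 604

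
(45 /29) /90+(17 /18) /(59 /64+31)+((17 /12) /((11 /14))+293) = 1729427983 /5865453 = 294.85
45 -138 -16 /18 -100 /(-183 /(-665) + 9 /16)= -5702495 /26739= -213.27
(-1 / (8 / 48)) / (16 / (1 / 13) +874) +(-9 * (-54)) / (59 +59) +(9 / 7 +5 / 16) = 20417533 / 3574928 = 5.71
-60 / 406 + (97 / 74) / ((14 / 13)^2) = 413237 / 420616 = 0.98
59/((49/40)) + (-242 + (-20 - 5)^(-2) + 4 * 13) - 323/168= -105661949/735000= -143.76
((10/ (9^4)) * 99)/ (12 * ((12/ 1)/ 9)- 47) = -110/ 22599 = -0.00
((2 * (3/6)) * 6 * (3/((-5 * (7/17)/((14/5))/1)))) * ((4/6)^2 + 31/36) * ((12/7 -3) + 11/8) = -799/280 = -2.85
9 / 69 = 0.13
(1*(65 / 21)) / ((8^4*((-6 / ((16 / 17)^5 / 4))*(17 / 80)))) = -0.00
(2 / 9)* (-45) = -10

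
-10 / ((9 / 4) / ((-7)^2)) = -1960 / 9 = -217.78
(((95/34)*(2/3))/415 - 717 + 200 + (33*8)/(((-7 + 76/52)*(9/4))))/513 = -20503070/19543761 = -1.05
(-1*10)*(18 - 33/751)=-134850/751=-179.56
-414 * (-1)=414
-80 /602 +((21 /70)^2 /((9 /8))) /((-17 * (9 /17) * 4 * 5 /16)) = -47408 /338625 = -0.14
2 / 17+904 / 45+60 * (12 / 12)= 61358 / 765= 80.21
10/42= 5/21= 0.24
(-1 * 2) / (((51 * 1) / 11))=-22 / 51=-0.43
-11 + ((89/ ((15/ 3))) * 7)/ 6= 9.77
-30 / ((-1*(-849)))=-10 / 283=-0.04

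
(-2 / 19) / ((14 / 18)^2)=-162 / 931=-0.17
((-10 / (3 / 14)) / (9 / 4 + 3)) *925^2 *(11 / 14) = -376475000 / 63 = -5975793.65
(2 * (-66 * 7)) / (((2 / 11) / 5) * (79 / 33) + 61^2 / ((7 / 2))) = -2934855 / 3377084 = -0.87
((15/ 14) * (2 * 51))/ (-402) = -255/ 938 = -0.27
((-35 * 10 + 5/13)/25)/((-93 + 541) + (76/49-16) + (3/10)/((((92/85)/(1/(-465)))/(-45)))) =-254061864/7876912745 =-0.03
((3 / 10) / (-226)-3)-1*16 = -42943 / 2260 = -19.00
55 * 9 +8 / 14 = 3469 / 7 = 495.57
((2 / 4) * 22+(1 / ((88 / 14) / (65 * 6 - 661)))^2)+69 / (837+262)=3978409179 / 2127664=1869.85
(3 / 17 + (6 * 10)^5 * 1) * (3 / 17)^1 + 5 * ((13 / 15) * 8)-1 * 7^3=118972532702 / 867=137223221.11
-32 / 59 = -0.54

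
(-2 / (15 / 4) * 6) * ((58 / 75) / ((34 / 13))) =-6032 / 6375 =-0.95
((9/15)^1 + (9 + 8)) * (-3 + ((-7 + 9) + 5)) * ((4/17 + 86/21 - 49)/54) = -2806672/48195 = -58.24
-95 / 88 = -1.08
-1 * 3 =-3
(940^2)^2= 780748960000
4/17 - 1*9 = -149/17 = -8.76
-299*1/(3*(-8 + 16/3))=299/8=37.38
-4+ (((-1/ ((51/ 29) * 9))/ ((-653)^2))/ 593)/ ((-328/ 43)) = -152274638264449/ 38068659566424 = -4.00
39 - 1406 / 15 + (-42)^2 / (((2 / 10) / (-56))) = -7409621 / 15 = -493974.73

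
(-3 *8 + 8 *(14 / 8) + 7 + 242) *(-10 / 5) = -478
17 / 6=2.83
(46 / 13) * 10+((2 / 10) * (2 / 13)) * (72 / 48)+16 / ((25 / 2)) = 11931 / 325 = 36.71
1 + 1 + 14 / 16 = 2.88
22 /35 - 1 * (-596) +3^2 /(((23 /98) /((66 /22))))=572896 /805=711.67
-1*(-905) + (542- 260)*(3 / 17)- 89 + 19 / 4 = 59195 / 68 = 870.51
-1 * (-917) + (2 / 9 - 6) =8201 / 9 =911.22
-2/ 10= -1/ 5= -0.20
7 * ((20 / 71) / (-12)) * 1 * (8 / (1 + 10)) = -0.12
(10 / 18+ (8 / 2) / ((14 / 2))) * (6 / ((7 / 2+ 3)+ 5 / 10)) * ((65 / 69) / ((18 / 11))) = 50765 / 91287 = 0.56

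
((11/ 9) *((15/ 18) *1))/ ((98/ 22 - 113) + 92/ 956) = -0.01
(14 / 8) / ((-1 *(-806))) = 7 / 3224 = 0.00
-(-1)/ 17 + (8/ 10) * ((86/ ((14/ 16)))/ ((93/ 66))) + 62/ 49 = 57.13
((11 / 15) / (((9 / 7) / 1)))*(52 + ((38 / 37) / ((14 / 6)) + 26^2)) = 2075326 / 4995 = 415.48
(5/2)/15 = 1/6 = 0.17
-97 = -97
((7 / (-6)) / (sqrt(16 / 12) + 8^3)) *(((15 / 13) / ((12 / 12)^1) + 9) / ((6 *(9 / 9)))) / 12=-2464 / 7667673 + 77 *sqrt(3) / 184024152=-0.00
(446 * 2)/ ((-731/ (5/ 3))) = -4460/ 2193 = -2.03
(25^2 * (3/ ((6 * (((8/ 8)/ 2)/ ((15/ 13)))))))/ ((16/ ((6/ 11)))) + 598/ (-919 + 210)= 19256513/ 811096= 23.74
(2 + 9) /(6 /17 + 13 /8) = 1496 /269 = 5.56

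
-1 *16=-16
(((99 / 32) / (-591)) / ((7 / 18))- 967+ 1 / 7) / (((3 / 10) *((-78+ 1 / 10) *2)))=177775275 / 8593928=20.69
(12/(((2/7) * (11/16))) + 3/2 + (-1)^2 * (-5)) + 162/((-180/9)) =2722/55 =49.49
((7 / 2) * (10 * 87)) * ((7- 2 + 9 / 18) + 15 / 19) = 727755 / 38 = 19151.45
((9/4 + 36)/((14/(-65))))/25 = -1989/280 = -7.10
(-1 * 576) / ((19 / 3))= -1728 / 19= -90.95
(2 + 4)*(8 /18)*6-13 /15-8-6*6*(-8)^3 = 18439.13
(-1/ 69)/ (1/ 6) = -2/ 23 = -0.09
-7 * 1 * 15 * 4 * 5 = -2100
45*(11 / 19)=495 / 19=26.05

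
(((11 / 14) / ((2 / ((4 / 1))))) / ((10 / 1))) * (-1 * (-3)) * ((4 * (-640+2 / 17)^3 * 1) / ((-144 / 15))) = 252843516387 / 4913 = 51464180.01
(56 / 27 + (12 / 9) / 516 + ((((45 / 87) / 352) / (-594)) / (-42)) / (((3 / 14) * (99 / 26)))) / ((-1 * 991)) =-80405734091 / 38370341994336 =-0.00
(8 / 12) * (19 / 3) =38 / 9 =4.22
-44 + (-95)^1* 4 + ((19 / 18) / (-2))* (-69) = -4651 / 12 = -387.58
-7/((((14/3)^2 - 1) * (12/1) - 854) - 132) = 21/2210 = 0.01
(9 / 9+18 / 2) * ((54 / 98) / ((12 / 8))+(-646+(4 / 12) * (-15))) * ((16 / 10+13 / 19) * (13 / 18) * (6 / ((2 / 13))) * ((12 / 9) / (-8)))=55674853 / 798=69767.99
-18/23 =-0.78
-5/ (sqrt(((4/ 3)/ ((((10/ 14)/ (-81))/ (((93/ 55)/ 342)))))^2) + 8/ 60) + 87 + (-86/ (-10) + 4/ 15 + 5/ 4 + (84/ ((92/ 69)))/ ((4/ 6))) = 38512019/ 207120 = 185.94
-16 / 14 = -8 / 7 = -1.14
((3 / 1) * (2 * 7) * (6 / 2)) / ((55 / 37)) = 84.76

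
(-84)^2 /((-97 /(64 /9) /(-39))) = 1956864 /97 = 20173.86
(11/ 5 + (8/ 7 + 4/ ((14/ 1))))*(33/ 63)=1397/ 735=1.90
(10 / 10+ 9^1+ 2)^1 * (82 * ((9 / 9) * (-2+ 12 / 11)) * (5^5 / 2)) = -15375000 / 11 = -1397727.27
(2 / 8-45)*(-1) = 179 / 4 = 44.75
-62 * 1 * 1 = -62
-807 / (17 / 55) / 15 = -174.06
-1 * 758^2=-574564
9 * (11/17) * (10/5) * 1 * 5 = 990/17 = 58.24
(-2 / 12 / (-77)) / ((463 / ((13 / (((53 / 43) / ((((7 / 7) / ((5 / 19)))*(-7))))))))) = -10621 / 8097870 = -0.00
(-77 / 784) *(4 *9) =-99 / 28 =-3.54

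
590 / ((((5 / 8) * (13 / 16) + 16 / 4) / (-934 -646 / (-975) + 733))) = -2950249216 / 112515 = -26220.94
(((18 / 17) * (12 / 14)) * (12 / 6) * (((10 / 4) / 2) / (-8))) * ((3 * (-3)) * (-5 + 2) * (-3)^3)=98415 / 476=206.75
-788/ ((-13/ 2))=1576/ 13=121.23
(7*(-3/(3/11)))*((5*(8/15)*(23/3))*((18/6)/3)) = -14168/9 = -1574.22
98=98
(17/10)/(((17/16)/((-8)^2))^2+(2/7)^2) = 20.75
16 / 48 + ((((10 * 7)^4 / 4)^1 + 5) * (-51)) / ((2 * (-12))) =306127763 / 24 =12755323.46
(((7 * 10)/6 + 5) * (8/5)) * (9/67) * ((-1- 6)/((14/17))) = -2040/67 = -30.45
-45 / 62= -0.73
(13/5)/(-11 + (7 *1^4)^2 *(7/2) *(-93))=-0.00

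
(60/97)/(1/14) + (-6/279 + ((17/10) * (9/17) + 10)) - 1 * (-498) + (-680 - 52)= -214.46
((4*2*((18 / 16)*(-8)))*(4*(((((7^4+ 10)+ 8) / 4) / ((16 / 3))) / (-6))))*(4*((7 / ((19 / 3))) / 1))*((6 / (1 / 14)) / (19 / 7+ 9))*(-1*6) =-19670364 / 19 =-1035282.32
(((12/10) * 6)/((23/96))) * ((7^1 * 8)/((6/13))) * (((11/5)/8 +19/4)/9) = 1170624/575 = 2035.87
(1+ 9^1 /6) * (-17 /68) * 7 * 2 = -35 /4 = -8.75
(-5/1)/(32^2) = -0.00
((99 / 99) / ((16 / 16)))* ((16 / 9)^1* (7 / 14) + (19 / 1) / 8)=235 / 72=3.26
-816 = -816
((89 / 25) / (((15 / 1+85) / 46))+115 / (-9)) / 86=-125327 / 967500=-0.13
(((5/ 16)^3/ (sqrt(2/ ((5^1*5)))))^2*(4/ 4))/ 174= 390625/ 5838471168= 0.00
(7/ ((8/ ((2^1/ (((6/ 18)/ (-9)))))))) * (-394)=37233/ 2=18616.50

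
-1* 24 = -24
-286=-286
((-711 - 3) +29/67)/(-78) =47809/5226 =9.15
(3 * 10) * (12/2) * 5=900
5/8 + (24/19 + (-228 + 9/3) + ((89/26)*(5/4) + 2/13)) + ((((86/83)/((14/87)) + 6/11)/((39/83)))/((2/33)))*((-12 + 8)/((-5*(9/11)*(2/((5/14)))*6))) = -23042636/108927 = -211.54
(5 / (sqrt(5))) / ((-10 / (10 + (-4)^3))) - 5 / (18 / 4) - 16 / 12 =-22 / 9 + 27 *sqrt(5) / 5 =9.63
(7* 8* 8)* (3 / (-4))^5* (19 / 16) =-32319 / 256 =-126.25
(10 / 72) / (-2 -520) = -5 / 18792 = -0.00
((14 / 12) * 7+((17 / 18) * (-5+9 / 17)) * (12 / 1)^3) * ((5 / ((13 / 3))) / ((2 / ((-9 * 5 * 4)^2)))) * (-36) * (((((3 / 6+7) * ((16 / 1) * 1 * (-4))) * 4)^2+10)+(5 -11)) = 235022875278264000 / 13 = 18078682713712615.38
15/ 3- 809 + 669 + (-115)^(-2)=-135.00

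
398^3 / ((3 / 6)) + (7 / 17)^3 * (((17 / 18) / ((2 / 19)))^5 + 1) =126093643.34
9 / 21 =0.43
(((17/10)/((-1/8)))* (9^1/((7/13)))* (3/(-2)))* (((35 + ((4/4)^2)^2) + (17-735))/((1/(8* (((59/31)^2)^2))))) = -25451111166624/1042685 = -24409204.28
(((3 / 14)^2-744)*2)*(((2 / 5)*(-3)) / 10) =87489 / 490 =178.55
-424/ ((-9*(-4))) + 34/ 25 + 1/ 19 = -44311/ 4275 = -10.37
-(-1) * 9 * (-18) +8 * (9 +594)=4662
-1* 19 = -19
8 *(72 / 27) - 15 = 19 / 3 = 6.33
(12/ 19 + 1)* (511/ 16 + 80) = 55521/ 304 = 182.63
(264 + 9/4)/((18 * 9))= 355/216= 1.64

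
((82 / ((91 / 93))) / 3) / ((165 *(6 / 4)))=5084 / 45045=0.11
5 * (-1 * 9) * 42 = -1890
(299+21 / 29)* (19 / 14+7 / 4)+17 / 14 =1865 / 2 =932.50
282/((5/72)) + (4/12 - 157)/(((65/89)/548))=-22130984/195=-113492.23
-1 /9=-0.11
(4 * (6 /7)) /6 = 4 /7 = 0.57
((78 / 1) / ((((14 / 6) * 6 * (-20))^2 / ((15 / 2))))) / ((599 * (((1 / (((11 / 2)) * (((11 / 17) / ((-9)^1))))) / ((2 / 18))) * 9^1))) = -1573 / 25866449280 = -0.00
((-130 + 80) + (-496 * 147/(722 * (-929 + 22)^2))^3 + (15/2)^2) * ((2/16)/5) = 654794973252809559421011961/4190687828819221538180091040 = 0.16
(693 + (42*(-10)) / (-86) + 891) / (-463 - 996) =-68322 / 62737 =-1.09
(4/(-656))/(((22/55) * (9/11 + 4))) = -55/17384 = -0.00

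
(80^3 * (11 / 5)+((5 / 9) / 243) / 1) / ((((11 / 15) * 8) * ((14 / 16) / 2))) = 438857.14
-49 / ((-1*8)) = 49 / 8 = 6.12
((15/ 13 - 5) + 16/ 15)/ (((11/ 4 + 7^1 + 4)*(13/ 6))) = -4336/ 46475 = -0.09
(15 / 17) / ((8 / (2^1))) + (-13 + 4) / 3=-189 / 68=-2.78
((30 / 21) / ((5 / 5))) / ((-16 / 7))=-5 / 8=-0.62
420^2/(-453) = -58800/151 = -389.40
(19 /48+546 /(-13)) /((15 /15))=-1997 /48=-41.60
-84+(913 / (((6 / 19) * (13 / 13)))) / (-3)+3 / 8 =-75409 / 72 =-1047.35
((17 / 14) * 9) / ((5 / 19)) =2907 / 70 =41.53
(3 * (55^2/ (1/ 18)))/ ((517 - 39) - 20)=81675/ 229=356.66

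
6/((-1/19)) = -114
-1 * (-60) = 60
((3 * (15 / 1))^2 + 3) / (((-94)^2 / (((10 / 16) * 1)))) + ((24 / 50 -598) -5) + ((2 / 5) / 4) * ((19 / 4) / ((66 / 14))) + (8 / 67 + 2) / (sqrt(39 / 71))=-1097602466 / 1822425 + 142 * sqrt(2769) / 2613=-599.42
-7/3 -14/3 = -7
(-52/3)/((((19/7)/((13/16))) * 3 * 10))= -1183/6840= -0.17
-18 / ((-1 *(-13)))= -18 / 13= -1.38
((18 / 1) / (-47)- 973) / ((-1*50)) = 45749 / 2350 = 19.47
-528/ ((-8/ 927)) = 61182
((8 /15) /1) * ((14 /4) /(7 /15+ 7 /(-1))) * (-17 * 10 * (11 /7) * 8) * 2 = 59840 /49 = 1221.22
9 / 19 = 0.47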